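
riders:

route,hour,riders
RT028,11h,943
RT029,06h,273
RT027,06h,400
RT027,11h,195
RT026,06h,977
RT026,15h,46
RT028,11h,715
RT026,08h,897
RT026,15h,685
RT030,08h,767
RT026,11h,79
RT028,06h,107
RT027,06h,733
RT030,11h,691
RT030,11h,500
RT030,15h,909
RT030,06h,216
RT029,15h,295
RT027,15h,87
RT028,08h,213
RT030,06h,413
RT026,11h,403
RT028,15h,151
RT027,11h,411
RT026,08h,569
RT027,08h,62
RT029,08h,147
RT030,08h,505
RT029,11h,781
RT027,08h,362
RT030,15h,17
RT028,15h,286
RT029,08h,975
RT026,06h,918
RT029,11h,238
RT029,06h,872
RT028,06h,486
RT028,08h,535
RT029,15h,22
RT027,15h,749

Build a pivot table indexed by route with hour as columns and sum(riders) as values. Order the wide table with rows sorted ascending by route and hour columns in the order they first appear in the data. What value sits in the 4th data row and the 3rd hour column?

317

With rows sorted ascending by route, row 4 is route=RT029. hour columns in first-appearance order: 11h, 06h, 15h, 08h; column 3 is 15h.
Long rows with route=RT029, hour=15h: 295 + 22 = 317.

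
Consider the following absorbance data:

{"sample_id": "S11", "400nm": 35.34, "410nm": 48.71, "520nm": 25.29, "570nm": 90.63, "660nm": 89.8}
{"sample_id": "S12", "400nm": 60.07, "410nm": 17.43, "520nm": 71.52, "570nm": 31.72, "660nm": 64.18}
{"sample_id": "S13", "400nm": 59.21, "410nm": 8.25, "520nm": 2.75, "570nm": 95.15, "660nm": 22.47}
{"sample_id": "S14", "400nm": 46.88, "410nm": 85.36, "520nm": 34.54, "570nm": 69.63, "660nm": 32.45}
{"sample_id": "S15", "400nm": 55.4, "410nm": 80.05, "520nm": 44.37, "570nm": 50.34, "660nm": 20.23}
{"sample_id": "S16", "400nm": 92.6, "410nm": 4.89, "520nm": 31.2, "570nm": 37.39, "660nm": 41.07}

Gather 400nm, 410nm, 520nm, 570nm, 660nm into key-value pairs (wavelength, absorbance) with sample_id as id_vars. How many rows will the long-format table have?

6 sample_id values × 5 melted columns = 30 rows.

30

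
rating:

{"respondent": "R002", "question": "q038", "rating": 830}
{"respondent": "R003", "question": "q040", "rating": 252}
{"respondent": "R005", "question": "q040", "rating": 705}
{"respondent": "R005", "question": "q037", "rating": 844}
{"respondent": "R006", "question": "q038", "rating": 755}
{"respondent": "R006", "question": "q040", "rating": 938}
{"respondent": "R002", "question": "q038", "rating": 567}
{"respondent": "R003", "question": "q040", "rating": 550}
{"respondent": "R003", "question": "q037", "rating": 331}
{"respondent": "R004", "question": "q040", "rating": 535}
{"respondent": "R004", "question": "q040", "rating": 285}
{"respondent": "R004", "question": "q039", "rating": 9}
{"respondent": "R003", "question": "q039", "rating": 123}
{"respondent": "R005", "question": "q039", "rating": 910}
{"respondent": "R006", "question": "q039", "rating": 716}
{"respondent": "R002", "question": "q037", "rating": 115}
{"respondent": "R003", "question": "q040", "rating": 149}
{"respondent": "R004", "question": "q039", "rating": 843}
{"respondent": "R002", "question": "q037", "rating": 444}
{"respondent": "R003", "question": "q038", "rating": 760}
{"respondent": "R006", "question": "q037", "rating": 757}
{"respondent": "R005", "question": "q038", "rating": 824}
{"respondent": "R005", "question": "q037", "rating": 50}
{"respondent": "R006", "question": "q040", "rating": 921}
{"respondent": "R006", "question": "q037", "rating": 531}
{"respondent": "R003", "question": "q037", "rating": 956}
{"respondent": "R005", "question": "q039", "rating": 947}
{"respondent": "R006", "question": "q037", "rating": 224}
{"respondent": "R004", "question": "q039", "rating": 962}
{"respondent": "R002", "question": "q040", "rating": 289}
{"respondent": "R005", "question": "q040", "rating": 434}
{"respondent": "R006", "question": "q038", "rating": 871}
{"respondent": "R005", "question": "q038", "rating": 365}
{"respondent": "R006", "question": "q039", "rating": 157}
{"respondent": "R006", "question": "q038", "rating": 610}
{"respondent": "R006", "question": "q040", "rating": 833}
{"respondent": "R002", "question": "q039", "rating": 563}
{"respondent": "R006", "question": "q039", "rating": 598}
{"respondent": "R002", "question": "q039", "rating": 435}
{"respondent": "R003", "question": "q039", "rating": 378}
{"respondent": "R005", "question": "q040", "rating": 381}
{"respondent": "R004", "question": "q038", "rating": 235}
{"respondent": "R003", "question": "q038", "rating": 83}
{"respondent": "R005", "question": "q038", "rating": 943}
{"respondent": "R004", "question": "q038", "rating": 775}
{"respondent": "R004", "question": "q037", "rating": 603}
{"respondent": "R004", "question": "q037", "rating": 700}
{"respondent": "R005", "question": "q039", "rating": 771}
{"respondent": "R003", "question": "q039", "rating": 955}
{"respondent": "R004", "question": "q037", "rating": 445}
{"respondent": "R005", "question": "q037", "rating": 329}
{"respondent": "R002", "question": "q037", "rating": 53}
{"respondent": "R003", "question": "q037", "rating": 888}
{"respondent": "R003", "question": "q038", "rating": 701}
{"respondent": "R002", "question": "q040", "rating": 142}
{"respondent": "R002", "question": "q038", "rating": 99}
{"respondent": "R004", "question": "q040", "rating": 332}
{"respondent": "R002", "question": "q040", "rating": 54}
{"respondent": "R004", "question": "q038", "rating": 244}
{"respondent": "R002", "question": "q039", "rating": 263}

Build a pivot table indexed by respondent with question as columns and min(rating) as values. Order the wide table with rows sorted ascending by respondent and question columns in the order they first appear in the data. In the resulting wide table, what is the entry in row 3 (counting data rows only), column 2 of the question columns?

With rows sorted ascending by respondent, row 3 is respondent=R004. question columns in first-appearance order: q038, q040, q037, q039; column 2 is q040.
Long rows with respondent=R004, question=q040: min(535, 285, 332) = 285.

285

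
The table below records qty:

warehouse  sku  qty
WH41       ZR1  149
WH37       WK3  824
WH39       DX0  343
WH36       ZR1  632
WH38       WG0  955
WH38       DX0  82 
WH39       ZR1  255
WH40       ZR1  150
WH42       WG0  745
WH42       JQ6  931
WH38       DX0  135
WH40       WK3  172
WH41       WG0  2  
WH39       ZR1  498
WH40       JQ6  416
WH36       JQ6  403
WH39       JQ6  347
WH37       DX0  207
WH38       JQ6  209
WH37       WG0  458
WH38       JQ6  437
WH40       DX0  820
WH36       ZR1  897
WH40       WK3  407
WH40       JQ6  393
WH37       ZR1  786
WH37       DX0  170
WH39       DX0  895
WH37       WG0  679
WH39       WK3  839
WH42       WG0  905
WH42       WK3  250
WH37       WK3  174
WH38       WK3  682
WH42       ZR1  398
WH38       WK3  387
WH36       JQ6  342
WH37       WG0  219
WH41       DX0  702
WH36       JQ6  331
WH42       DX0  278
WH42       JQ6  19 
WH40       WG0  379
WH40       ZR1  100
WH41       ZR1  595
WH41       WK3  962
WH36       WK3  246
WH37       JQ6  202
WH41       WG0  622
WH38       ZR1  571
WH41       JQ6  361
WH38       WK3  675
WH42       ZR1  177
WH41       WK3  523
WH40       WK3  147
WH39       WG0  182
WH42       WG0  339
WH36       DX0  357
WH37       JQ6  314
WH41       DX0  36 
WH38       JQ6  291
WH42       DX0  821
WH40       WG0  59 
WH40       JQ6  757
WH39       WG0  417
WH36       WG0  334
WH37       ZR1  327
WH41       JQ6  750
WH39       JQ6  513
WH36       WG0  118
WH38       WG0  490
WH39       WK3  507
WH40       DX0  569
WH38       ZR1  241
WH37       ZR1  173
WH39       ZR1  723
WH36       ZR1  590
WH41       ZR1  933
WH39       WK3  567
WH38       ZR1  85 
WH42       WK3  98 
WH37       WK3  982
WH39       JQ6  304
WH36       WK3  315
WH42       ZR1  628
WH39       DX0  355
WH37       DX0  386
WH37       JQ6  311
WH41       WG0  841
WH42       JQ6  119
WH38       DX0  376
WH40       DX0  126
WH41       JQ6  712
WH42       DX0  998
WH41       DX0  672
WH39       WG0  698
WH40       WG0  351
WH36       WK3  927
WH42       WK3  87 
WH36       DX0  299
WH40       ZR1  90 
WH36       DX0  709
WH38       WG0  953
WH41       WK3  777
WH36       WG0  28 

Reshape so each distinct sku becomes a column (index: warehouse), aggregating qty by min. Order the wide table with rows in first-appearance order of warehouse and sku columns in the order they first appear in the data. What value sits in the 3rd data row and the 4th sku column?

With rows in first-appearance order of warehouse, row 3 is warehouse=WH39. sku columns in first-appearance order: ZR1, WK3, DX0, WG0, JQ6; column 4 is WG0.
Long rows with warehouse=WH39, sku=WG0: min(182, 417, 698) = 182.

182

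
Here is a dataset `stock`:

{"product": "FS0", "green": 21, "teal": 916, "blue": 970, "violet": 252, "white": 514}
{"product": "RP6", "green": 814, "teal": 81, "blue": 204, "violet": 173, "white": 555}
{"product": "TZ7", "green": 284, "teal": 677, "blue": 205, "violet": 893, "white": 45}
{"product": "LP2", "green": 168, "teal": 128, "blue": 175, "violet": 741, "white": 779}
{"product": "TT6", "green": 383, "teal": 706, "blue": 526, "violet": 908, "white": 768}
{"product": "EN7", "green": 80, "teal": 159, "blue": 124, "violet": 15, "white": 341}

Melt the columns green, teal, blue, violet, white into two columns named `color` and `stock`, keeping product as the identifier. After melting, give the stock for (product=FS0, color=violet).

252

Unpivoting turns each (product, wide-column) pair into one long row.
The wide cell at row FS0, column violet holds 252, so the long row (FS0, violet) has stock=252.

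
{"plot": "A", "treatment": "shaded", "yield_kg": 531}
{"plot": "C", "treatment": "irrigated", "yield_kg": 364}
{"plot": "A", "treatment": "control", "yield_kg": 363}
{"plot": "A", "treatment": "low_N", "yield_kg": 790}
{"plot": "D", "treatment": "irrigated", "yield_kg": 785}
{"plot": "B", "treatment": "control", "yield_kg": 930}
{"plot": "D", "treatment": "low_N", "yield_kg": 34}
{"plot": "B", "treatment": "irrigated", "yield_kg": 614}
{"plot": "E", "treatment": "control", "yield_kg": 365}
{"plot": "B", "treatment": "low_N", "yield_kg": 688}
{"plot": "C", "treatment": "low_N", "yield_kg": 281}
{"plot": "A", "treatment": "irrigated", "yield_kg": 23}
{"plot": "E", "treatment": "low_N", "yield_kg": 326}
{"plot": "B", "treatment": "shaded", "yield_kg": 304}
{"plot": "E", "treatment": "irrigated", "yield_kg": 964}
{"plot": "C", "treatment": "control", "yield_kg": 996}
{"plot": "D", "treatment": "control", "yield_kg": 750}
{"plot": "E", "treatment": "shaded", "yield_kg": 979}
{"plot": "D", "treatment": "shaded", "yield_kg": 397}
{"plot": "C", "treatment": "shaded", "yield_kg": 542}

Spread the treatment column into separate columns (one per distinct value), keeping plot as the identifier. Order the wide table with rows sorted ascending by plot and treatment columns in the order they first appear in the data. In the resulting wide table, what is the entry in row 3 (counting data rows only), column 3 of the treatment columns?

With rows sorted ascending by plot, row 3 is plot=C. treatment columns in first-appearance order: shaded, irrigated, control, low_N; column 3 is control.
Long rows with plot=C, treatment=control: yield_kg = 996.

996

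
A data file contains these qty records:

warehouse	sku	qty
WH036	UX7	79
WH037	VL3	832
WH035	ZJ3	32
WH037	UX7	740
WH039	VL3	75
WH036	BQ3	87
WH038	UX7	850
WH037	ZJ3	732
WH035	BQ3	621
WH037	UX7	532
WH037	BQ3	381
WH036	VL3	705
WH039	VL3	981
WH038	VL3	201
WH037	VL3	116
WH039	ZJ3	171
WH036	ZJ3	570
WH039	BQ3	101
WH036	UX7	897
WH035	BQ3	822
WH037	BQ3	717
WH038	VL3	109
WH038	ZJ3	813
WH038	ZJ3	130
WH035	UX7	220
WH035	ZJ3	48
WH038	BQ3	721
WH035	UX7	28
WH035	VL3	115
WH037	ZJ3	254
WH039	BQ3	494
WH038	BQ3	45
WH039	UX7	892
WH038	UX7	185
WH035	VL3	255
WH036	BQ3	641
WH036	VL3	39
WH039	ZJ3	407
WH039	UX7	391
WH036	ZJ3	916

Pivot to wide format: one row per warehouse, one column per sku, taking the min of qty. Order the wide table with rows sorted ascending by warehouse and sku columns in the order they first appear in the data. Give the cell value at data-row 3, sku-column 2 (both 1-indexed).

116

With rows sorted ascending by warehouse, row 3 is warehouse=WH037. sku columns in first-appearance order: UX7, VL3, ZJ3, BQ3; column 2 is VL3.
Long rows with warehouse=WH037, sku=VL3: min(832, 116) = 116.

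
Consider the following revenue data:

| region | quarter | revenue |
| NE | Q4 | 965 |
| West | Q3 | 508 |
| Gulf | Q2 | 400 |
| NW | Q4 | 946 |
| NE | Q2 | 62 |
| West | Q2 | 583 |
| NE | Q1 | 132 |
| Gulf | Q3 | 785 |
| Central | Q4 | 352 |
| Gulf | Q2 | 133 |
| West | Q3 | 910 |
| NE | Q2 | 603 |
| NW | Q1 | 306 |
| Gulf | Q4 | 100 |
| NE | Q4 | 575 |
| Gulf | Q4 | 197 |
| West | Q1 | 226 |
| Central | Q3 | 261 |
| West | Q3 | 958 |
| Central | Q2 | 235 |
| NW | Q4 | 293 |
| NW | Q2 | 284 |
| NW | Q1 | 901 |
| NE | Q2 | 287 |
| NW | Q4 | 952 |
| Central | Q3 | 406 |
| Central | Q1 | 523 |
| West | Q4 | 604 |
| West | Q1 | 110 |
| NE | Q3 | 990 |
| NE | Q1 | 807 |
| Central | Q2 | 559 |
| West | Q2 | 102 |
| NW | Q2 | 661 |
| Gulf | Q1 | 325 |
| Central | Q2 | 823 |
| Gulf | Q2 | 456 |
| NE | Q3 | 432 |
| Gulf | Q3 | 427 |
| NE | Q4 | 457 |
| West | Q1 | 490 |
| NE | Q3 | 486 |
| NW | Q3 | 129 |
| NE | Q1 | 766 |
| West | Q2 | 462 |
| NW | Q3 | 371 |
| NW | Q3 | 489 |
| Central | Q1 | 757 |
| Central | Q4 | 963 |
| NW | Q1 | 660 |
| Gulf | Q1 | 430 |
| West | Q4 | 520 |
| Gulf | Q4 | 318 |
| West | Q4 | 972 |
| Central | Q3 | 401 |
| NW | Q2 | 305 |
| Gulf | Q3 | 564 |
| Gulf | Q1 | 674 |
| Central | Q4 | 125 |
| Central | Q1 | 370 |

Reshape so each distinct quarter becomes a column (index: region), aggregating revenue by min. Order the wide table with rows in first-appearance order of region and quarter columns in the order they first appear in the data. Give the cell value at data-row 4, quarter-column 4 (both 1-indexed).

306

With rows in first-appearance order of region, row 4 is region=NW. quarter columns in first-appearance order: Q4, Q3, Q2, Q1; column 4 is Q1.
Long rows with region=NW, quarter=Q1: min(306, 901, 660) = 306.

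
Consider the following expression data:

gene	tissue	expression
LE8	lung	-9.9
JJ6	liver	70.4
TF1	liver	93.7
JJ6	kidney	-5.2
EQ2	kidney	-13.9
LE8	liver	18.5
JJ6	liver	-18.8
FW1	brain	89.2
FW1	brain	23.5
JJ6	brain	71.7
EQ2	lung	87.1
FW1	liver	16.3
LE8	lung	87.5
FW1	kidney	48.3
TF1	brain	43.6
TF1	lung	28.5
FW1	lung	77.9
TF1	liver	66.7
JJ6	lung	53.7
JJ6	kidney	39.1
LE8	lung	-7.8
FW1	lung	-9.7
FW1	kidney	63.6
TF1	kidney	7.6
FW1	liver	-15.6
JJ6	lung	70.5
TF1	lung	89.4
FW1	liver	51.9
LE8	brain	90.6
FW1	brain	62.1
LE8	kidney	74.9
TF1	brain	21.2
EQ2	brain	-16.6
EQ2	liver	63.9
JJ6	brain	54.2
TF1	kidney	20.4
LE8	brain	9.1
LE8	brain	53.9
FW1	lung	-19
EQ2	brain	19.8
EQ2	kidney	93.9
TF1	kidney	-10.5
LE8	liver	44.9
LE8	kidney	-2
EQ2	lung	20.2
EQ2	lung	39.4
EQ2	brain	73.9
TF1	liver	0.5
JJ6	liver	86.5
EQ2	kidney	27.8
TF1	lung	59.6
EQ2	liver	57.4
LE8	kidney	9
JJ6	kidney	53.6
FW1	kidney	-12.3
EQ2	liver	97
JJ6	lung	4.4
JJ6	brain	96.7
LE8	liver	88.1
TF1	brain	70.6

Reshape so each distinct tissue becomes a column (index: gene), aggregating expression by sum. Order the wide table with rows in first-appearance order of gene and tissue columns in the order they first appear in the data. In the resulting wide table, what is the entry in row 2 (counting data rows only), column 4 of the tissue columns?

With rows in first-appearance order of gene, row 2 is gene=JJ6. tissue columns in first-appearance order: lung, liver, kidney, brain; column 4 is brain.
Long rows with gene=JJ6, tissue=brain: 71.7 + 54.2 + 96.7 = 222.6.

222.6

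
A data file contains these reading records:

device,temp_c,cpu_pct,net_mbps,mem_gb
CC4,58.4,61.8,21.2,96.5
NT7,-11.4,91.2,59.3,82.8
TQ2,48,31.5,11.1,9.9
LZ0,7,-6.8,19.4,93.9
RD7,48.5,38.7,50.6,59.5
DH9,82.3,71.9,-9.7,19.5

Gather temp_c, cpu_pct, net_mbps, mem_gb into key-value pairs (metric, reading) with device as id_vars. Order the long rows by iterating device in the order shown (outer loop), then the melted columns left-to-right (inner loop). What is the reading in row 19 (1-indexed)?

24 rows total (6 × 4). Row 19: index ⌊(19-1)/4⌋ = 4 into device → RD7; (19-1) mod 4 = 2 into the melted columns → net_mbps.
So row 19 is (RD7, net_mbps, 50.6); reading = 50.6.

50.6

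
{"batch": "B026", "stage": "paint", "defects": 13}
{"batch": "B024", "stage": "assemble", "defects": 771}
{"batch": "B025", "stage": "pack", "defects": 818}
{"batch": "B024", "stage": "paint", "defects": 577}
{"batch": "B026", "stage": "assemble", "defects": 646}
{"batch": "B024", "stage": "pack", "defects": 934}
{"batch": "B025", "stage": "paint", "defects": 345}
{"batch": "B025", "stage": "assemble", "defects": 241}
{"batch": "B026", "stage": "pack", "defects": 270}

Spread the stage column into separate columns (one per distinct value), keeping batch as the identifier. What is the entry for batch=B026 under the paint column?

Wide layout: rows indexed by batch, columns are the 3 distinct stage values (paint, assemble, pack).
Cell (batch=B026, stage=paint) draws from the long row where batch=B026 and stage=paint, which has defects=13.

13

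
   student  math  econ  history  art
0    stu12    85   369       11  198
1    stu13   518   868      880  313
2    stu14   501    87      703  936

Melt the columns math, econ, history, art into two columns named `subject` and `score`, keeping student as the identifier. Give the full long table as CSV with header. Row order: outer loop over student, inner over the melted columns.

Each (student, column) pair becomes one row: 3 × 4 = 12 rows.
For example, (stu12, math) → score=85.

student,subject,score
stu12,math,85
stu12,econ,369
stu12,history,11
stu12,art,198
stu13,math,518
stu13,econ,868
stu13,history,880
stu13,art,313
stu14,math,501
stu14,econ,87
stu14,history,703
stu14,art,936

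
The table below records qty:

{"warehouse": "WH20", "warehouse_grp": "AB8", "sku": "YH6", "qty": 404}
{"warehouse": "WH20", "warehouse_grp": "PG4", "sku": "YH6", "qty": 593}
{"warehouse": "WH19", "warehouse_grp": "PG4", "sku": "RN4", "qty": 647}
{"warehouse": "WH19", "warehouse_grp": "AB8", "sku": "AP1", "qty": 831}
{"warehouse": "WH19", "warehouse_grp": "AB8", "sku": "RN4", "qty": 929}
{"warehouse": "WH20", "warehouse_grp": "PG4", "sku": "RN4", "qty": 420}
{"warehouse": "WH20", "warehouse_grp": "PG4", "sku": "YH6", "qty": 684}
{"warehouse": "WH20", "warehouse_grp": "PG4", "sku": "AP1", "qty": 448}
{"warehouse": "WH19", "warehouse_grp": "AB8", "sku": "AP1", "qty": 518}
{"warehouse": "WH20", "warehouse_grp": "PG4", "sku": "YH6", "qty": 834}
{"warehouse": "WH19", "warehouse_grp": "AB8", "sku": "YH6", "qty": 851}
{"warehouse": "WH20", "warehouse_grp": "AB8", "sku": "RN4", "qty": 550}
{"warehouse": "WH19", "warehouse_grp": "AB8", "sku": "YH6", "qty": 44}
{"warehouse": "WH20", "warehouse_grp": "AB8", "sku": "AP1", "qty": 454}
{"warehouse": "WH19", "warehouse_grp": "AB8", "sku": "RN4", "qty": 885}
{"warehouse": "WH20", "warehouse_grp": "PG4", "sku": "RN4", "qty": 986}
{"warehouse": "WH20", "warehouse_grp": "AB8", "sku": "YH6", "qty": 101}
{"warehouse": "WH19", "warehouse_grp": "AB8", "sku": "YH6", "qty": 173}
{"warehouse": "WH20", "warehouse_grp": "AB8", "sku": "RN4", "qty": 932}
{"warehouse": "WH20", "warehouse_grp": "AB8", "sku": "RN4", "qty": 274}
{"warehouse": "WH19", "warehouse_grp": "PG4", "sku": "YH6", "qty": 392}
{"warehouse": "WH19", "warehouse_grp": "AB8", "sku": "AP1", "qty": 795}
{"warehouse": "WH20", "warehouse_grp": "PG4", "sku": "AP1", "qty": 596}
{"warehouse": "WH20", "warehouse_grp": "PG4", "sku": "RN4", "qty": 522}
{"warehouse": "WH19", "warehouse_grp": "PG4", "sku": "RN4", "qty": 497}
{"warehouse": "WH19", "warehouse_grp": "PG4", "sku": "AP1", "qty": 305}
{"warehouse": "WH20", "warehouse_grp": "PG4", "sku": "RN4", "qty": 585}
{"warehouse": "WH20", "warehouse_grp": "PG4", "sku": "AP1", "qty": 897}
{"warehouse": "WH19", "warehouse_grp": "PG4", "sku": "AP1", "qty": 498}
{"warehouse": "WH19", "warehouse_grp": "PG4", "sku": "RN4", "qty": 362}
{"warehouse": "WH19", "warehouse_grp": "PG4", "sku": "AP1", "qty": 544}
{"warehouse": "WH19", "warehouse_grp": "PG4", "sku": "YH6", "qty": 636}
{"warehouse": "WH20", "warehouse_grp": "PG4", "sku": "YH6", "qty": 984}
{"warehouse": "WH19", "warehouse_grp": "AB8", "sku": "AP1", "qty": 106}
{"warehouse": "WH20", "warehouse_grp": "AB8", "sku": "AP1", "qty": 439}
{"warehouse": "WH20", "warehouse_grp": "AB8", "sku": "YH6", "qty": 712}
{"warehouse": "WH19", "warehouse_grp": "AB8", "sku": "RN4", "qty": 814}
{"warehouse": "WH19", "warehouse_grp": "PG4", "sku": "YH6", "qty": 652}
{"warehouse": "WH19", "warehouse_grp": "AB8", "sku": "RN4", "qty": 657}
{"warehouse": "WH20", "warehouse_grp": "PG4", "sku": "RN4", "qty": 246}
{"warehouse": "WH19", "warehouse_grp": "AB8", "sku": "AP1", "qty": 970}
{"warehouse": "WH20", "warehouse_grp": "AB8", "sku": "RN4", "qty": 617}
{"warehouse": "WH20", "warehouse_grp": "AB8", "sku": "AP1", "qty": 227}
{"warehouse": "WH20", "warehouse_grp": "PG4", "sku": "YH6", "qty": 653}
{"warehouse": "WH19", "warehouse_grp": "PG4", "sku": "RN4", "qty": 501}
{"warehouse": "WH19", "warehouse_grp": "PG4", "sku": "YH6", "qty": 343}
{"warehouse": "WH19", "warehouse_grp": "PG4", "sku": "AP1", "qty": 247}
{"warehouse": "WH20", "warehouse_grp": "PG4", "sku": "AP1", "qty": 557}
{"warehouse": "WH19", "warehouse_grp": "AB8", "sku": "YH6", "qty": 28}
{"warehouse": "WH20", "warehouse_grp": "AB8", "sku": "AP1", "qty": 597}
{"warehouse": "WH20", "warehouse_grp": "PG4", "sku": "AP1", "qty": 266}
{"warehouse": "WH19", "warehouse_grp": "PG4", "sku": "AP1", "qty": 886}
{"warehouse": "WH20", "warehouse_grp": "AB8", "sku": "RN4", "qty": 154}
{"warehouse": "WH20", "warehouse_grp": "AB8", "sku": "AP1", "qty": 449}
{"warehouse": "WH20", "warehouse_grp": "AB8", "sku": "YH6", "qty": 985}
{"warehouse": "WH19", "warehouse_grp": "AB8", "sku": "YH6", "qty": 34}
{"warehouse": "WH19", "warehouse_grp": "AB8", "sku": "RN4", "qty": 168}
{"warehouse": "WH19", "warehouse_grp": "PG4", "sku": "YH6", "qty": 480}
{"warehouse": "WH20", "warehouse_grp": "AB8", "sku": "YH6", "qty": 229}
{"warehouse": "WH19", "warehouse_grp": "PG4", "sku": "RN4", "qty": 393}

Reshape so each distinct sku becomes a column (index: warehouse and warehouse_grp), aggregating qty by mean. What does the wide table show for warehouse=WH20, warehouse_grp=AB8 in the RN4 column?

Rows with warehouse=WH20, warehouse_grp=AB8 and sku=RN4: qty values are 550, 932, 274, 617, 154.
(550 + 932 + 274 + 617 + 154) / 5 = 505.40.

505.40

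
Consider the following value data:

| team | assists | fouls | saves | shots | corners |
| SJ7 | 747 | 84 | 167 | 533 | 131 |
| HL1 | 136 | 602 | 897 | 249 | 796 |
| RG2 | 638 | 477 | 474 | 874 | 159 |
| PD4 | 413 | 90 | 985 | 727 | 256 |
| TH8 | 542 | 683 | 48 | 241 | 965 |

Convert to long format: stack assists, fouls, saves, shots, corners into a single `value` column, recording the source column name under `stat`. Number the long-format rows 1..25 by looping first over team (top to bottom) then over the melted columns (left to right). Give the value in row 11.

25 rows total (5 × 5). Row 11: index ⌊(11-1)/5⌋ = 2 into team → RG2; (11-1) mod 5 = 0 into the melted columns → assists.
So row 11 is (RG2, assists, 638); value = 638.

638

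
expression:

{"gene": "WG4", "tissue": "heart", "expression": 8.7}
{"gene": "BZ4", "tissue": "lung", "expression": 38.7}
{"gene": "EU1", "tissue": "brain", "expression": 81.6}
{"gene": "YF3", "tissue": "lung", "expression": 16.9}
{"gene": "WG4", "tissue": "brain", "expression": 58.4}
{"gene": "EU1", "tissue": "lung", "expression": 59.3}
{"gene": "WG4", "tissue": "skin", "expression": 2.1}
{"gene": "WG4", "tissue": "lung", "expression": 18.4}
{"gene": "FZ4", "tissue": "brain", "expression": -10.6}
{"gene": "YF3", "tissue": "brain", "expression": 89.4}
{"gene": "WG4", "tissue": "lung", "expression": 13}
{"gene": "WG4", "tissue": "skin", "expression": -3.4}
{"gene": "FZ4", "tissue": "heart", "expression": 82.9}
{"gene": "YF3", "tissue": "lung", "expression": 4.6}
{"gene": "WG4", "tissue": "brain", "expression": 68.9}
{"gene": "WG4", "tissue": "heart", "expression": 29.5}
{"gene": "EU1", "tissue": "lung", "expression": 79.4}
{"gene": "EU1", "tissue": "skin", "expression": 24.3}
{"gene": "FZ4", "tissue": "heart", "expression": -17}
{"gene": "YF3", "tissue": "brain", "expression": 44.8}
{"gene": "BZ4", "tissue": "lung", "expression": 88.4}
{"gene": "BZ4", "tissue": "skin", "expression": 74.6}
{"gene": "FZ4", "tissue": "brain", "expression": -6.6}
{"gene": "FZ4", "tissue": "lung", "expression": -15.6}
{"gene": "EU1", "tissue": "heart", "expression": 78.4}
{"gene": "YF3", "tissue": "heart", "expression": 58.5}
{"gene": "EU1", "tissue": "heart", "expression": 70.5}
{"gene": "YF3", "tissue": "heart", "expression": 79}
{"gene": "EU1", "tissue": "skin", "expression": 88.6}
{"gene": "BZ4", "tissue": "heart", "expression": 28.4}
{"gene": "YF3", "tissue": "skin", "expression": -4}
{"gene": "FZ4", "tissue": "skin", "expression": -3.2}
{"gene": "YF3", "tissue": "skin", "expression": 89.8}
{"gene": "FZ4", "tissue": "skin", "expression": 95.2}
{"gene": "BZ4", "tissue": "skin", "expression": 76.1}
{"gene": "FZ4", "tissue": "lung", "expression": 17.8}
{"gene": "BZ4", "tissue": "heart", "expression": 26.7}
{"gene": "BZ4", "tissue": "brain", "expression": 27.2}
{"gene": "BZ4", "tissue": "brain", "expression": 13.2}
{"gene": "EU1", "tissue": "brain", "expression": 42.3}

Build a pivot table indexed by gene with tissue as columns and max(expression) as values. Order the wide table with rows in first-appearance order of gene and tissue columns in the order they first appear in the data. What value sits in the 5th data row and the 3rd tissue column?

-6.6

With rows in first-appearance order of gene, row 5 is gene=FZ4. tissue columns in first-appearance order: heart, lung, brain, skin; column 3 is brain.
Long rows with gene=FZ4, tissue=brain: max(-10.6, -6.6) = -6.6.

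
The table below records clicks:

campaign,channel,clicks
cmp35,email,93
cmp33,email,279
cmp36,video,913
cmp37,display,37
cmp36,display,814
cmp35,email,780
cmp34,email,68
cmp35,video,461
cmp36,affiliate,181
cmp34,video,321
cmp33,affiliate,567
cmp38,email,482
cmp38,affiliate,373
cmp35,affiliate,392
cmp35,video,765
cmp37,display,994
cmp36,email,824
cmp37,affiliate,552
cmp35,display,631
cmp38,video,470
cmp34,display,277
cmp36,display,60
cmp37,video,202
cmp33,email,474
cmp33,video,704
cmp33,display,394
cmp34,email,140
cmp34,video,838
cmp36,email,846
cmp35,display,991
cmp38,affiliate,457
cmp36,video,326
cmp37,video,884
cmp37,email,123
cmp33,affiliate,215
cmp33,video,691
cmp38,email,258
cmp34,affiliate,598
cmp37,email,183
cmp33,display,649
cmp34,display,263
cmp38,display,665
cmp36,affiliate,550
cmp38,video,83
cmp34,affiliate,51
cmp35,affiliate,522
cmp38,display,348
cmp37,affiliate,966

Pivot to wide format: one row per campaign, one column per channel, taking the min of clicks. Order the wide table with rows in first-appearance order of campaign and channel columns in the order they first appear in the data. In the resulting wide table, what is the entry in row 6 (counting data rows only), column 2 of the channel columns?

With rows in first-appearance order of campaign, row 6 is campaign=cmp38. channel columns in first-appearance order: email, video, display, affiliate; column 2 is video.
Long rows with campaign=cmp38, channel=video: min(470, 83) = 83.

83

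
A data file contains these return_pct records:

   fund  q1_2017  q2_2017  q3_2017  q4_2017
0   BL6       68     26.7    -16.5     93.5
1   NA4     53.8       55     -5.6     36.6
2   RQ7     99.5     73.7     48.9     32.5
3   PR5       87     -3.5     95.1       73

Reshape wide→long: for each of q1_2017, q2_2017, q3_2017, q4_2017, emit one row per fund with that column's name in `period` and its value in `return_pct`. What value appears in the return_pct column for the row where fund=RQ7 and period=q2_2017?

73.7

Unpivoting turns each (fund, wide-column) pair into one long row.
The wide cell at row RQ7, column q2_2017 holds 73.7, so the long row (RQ7, q2_2017) has return_pct=73.7.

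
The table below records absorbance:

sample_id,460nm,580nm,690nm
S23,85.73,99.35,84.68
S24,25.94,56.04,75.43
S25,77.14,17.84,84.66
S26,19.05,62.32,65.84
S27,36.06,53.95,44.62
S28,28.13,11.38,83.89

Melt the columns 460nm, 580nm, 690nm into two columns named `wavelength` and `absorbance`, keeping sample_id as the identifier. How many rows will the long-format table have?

6 sample_id values × 3 melted columns = 18 rows.

18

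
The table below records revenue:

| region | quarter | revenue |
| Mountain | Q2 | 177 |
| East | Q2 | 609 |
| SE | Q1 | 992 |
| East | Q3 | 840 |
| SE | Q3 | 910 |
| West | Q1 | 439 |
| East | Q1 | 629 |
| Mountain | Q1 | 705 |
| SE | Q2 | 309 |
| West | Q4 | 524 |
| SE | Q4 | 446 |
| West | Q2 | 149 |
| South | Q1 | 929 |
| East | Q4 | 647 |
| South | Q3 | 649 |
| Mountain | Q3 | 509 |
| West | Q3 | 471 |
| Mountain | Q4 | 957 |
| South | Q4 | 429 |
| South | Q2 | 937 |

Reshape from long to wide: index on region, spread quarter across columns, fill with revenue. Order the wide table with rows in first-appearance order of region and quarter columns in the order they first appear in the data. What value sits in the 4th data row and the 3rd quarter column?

471

With rows in first-appearance order of region, row 4 is region=West. quarter columns in first-appearance order: Q2, Q1, Q3, Q4; column 3 is Q3.
Long rows with region=West, quarter=Q3: revenue = 471.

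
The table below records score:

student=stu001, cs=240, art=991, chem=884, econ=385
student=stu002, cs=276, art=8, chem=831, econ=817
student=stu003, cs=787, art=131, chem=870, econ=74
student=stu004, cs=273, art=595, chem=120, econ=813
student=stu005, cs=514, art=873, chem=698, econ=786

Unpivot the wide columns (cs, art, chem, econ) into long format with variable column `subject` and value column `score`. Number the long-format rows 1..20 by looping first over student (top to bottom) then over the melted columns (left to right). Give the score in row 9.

787

20 rows total (5 × 4). Row 9: index ⌊(9-1)/4⌋ = 2 into student → stu003; (9-1) mod 4 = 0 into the melted columns → cs.
So row 9 is (stu003, cs, 787); score = 787.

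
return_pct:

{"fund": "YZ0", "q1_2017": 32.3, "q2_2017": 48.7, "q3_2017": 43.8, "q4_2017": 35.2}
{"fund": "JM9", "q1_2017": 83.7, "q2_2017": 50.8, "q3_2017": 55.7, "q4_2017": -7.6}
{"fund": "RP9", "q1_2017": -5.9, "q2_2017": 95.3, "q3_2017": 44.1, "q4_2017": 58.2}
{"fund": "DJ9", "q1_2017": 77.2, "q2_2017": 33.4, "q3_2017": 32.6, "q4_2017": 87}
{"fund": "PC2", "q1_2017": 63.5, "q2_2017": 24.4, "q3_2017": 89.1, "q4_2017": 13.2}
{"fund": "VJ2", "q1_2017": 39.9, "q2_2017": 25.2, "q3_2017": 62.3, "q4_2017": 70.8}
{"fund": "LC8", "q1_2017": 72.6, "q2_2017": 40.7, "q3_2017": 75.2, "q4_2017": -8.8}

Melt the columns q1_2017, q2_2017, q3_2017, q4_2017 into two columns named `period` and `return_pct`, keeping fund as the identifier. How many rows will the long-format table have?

7 fund values × 4 melted columns = 28 rows.

28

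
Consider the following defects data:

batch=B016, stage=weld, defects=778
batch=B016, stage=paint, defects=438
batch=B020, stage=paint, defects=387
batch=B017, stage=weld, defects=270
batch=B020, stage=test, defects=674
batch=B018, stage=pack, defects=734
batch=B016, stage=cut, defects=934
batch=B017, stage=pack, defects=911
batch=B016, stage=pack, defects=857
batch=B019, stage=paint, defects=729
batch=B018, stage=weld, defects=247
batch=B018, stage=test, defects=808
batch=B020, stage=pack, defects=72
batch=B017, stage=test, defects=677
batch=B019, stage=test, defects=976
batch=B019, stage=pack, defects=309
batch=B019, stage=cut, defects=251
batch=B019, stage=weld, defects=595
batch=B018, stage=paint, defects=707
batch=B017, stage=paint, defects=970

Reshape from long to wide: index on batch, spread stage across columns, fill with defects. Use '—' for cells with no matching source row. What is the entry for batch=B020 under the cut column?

—

No long-format row has batch=B020 and stage=cut, so the cell is —.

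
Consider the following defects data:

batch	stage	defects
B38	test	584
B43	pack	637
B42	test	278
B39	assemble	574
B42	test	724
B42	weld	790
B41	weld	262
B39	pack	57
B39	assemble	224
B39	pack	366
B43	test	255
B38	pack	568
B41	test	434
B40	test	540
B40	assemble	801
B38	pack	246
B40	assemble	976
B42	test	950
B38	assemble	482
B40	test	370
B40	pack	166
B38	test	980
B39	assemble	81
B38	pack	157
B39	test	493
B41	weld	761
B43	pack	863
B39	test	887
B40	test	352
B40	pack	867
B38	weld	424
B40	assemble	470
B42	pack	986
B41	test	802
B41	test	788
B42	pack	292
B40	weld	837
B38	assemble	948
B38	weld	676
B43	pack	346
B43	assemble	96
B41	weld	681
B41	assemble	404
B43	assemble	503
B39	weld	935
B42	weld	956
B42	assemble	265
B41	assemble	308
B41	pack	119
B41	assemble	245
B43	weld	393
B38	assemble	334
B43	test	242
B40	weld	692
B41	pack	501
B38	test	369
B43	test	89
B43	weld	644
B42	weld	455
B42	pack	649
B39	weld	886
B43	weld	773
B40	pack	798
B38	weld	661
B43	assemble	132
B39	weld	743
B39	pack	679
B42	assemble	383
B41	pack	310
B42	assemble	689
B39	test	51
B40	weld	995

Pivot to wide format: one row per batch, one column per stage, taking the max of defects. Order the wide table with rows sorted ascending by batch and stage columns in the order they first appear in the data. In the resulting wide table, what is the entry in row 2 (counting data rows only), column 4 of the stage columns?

935

With rows sorted ascending by batch, row 2 is batch=B39. stage columns in first-appearance order: test, pack, assemble, weld; column 4 is weld.
Long rows with batch=B39, stage=weld: max(935, 886, 743) = 935.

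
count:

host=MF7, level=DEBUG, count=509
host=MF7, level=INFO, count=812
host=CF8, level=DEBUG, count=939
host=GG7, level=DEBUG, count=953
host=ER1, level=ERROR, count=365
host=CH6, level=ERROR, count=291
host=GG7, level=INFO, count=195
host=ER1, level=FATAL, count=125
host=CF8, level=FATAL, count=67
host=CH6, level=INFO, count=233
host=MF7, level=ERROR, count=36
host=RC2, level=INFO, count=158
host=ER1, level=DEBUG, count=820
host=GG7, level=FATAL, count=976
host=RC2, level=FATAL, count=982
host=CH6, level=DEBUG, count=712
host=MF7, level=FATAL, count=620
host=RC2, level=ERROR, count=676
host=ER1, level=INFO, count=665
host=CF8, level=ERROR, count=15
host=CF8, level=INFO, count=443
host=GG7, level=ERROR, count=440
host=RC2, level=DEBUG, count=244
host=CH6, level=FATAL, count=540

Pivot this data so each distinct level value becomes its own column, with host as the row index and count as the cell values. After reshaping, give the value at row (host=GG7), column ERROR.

Wide layout: rows indexed by host, columns are the 4 distinct level values (DEBUG, INFO, ERROR, FATAL).
Cell (host=GG7, level=ERROR) draws from the long row where host=GG7 and level=ERROR, which has count=440.

440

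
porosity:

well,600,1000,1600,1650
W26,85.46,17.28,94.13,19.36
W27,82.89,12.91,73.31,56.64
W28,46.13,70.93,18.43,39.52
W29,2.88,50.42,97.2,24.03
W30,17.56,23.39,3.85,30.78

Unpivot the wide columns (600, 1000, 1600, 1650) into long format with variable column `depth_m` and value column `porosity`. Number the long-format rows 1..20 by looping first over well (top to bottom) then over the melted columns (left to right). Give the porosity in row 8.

56.64

20 rows total (5 × 4). Row 8: index ⌊(8-1)/4⌋ = 1 into well → W27; (8-1) mod 4 = 3 into the melted columns → 1650.
So row 8 is (W27, 1650, 56.64); porosity = 56.64.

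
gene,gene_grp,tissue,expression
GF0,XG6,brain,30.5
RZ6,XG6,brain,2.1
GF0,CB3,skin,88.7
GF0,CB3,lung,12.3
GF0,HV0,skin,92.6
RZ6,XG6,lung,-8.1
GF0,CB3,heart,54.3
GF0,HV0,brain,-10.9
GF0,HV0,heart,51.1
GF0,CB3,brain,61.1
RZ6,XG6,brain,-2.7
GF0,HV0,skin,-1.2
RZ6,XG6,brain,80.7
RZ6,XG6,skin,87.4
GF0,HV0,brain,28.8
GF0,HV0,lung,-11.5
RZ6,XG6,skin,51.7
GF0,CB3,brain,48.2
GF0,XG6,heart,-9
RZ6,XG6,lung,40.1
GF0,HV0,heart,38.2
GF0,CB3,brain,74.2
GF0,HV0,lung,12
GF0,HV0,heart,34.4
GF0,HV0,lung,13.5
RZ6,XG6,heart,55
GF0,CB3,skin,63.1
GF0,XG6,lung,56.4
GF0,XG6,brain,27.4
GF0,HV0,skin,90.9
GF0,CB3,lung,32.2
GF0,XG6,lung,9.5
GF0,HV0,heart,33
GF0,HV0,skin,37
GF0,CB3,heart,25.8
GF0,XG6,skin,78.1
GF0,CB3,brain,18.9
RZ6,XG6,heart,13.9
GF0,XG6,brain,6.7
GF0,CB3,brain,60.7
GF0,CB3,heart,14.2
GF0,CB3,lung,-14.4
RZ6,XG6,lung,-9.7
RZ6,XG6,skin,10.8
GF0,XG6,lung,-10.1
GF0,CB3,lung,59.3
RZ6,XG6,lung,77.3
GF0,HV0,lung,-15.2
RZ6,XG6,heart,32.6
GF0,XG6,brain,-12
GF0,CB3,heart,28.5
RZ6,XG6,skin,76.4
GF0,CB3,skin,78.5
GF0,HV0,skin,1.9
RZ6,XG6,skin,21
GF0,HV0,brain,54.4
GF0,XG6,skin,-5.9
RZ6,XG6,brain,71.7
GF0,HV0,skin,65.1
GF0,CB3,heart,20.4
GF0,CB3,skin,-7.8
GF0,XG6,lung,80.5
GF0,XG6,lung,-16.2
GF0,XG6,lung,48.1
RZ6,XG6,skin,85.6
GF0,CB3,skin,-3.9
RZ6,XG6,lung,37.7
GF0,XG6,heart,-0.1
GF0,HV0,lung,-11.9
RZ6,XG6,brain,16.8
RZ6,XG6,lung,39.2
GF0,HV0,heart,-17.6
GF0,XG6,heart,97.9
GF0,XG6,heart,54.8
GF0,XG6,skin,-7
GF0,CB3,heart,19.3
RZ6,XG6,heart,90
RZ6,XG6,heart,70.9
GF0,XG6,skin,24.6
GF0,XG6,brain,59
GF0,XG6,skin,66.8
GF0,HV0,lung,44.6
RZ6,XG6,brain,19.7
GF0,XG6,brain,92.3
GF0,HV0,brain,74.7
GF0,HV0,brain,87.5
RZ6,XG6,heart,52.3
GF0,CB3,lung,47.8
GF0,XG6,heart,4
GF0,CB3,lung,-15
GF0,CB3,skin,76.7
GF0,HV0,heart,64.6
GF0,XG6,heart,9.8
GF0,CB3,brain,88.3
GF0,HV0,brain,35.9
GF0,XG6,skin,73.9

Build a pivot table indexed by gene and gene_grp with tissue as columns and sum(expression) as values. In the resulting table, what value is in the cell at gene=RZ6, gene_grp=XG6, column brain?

Rows with gene=RZ6, gene_grp=XG6 and tissue=brain: expression values are 2.1, -2.7, 80.7, 71.7, 16.8, 19.7.
2.1 + -2.7 + 80.7 + 71.7 + 16.8 + 19.7 = 188.3.

188.3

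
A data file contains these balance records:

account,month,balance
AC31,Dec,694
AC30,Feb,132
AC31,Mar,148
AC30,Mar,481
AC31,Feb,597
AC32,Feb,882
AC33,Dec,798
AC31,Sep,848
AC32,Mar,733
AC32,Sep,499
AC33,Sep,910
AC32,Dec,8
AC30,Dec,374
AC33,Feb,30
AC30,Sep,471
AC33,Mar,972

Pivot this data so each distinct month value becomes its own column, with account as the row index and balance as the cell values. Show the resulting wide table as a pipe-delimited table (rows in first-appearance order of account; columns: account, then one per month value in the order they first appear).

Columns: account plus the 4 distinct month values (Dec, Feb, Mar, Sep).
For example, row AC31 column Dec takes balance=694 from the long row (AC31, Dec).

| account | Dec | Feb | Mar | Sep |
| AC31 | 694 | 597 | 148 | 848 |
| AC30 | 374 | 132 | 481 | 471 |
| AC32 | 8 | 882 | 733 | 499 |
| AC33 | 798 | 30 | 972 | 910 |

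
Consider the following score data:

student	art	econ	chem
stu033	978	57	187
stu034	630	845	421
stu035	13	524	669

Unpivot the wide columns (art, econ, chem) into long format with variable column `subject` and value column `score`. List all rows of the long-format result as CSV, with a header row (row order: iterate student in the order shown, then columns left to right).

Each (student, column) pair becomes one row: 3 × 3 = 9 rows.
For example, (stu033, art) → score=978.

student,subject,score
stu033,art,978
stu033,econ,57
stu033,chem,187
stu034,art,630
stu034,econ,845
stu034,chem,421
stu035,art,13
stu035,econ,524
stu035,chem,669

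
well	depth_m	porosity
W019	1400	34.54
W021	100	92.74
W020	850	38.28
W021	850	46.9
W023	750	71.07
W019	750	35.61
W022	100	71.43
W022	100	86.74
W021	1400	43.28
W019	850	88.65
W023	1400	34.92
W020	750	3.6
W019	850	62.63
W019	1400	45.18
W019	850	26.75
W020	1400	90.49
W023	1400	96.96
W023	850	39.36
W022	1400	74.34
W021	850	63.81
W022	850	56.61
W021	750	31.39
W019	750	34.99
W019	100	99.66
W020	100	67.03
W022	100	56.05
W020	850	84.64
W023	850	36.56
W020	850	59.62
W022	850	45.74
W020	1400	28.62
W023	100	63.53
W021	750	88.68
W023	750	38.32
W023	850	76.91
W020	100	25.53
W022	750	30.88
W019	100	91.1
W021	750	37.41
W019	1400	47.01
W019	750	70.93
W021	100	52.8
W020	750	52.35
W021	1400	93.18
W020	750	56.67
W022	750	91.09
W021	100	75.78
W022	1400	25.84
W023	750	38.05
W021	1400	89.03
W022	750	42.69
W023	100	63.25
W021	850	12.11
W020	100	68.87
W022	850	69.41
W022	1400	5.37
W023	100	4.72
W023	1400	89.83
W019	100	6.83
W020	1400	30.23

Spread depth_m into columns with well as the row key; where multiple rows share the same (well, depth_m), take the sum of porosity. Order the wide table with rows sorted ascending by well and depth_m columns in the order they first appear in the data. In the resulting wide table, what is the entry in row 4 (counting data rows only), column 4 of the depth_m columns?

With rows sorted ascending by well, row 4 is well=W022. depth_m columns in first-appearance order: 1400, 100, 850, 750; column 4 is 750.
Long rows with well=W022, depth_m=750: 30.88 + 91.09 + 42.69 = 164.66.

164.66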